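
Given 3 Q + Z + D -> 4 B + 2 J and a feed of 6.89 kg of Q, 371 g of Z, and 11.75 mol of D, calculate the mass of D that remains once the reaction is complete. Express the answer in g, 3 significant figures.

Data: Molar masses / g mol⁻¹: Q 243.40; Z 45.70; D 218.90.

n(Q) = 6.890×1000 / 243.40 = 28.31 mol
n(Z) = 371.0 / 45.70 = 8.118 mol
n(D) = 11.75 mol
n/ν → Q: 9.437, Z: 8.118, D: 11.75; Z is limiting.
D consumed = (1/1) × 8.118 = 8.118 mol
D remaining = 11.75 − 8.118 = 3.632 mol
mass = 3.632 × 218.90 = 795.0 g

795 g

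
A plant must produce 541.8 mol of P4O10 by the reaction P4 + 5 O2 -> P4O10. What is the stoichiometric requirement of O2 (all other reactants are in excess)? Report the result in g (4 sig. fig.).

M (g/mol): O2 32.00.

86690 g

n(P4O10) = 541.8 mol
n(O2) = (5/1) × 541.8 = 2709 mol
mass = 2709 × 32.00 = 86690 g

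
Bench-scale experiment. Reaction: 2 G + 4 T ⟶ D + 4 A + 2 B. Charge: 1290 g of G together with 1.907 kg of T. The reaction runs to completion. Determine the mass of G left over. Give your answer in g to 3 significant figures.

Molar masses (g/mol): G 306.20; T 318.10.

372 g

n(G) = 1290 / 306.20 = 4.213 mol
n(T) = 1.907×1000 / 318.10 = 5.995 mol
n/ν for G = 4.213/2 = 2.107
n/ν for T = 5.995/4 = 1.499
Smallest n/ν is T → limiting reagent.
G consumed = (2/4) × 5.995 = 2.998 mol
G remaining = 4.213 − 2.998 = 1.215 mol
mass = 1.215 × 306.20 = 372.0 g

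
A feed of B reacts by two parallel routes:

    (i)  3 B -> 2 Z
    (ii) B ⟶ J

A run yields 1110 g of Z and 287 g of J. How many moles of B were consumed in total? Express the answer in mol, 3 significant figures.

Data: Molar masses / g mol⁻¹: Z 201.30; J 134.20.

n(Z) = 1110 / 201.30 = 5.514 mol
n(J) = 287 / 134.20 = 2.139 mol
n(B) via (i) = (3/2)×5.514 = 8.271 mol
n(B) via (ii) = (1/1)×2.139 = 2.139 mol
total n(B) = 8.271 + 2.139 = 10.41 mol

10.4 mol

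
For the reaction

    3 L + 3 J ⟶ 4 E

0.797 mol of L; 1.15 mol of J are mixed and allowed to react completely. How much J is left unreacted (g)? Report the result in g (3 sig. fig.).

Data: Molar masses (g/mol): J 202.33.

n(L) = 0.7970 mol
n(J) = 1.150 mol
n/ν for L = 0.7970/3 = 0.2657
n/ν for J = 1.150/3 = 0.3833
Smallest n/ν is L → limiting reagent.
J consumed = (3/3) × 0.7970 = 0.7970 mol
J remaining = 1.150 − 0.7970 = 0.3530 mol
mass = 0.3530 × 202.33 = 71.42 g

71.4 g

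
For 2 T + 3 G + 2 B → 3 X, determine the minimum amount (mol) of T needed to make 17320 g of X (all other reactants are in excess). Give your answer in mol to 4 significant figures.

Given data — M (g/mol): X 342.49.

n(X) = 17320 / 342.49 = 50.57 mol
n(T) = (2/3) × 50.57 = 33.71 mol

33.71 mol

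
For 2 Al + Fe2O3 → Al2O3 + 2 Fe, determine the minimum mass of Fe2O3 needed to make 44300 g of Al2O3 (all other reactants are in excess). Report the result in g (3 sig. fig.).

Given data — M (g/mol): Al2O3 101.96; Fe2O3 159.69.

n(Al2O3) = 44300 / 101.96 = 434.5 mol
n(Fe2O3) = (1/1) × 434.5 = 434.5 mol
mass = 434.5 × 159.69 = 69390 g

69400 g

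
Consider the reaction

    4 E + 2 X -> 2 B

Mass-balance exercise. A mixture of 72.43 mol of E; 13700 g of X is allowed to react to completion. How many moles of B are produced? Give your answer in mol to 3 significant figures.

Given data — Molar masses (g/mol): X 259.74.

n(E) = 72.43 mol
n(X) = 13700 / 259.74 = 52.75 mol
n/ν for E = 72.43/4 = 18.11
n/ν for X = 52.75/2 = 26.38
Smallest n/ν is E → limiting reagent.
n(B) = (2/4) × 72.43 = 36.22 mol

36.2 mol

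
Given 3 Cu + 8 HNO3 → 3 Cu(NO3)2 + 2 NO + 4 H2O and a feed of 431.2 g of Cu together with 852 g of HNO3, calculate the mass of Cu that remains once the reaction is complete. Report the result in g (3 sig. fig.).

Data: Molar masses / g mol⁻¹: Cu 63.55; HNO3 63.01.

109 g

n(Cu) = 431.2 / 63.55 = 6.785 mol
n(HNO3) = 852.0 / 63.01 = 13.52 mol
n/ν for Cu = 6.785/3 = 2.262
n/ν for HNO3 = 13.52/8 = 1.690
Smallest n/ν is HNO3 → limiting reagent.
Cu consumed = (3/8) × 13.52 = 5.070 mol
Cu remaining = 6.785 − 5.070 = 1.715 mol
mass = 1.715 × 63.55 = 109.0 g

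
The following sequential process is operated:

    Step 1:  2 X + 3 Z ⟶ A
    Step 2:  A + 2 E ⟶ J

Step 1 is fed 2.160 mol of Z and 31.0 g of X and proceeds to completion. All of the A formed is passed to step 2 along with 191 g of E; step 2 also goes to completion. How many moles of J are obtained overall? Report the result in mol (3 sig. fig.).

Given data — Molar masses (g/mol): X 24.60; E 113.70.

Step 1:
n(Z) = 2.160 mol
n(X) = 31.00 / 24.60 = 1.260 mol
n/ν for Z = 2.160/3 = 0.7200
n/ν for X = 1.260/2 = 0.6300
Smallest n/ν is X → limiting reagent.
n(A) produced = (1/2) × 1.260 = 0.6300 mol
Step 2:
n(A) available = 0.6300 mol
n(E) = 191.0 / 113.70 = 1.680 mol
n/ν for A = 0.6300/1 = 0.6300
n/ν for E = 1.680/2 = 0.8400
Smallest n/ν is A → limiting reagent.
n(J) = (1/1) × 0.6300 = 0.6300 mol

0.630 mol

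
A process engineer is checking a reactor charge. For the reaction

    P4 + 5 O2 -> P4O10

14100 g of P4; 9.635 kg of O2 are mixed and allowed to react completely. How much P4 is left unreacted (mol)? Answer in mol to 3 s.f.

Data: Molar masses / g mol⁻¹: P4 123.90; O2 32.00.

n(P4) = 14100 / 123.90 = 113.8 mol
n(O2) = 9.635×1000 / 32.00 = 301.1 mol
n/ν → P4: 113.8, O2: 60.22; O2 is limiting.
P4 consumed = (1/5) × 301.1 = 60.22 mol
P4 remaining = 113.8 − 60.22 = 53.58 mol

53.6 mol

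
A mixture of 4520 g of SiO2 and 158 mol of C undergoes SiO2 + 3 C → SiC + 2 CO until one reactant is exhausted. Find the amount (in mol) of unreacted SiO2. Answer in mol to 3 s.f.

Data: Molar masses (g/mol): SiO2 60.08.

n(SiO2) = 4520 / 60.08 = 75.23 mol
n(C) = 158.0 mol
n/ν → SiO2: 75.23, C: 52.67; C is limiting.
SiO2 consumed = (1/3) × 158.0 = 52.67 mol
SiO2 remaining = 75.23 − 52.67 = 22.56 mol

22.6 mol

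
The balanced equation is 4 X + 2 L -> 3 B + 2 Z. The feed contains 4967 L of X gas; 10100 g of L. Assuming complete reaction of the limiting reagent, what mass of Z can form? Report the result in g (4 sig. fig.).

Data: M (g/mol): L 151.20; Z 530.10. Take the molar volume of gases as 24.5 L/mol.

35410 g

n(X) = 4967 / 24.5 = 202.7 mol
n(L) = 10100 / 151.20 = 66.80 mol
n/ν for X = 202.7/4 = 50.68
n/ν for L = 66.80/2 = 33.40
Smallest n/ν is L → limiting reagent.
n(Z) = (2/2) × 66.80 = 66.80 mol
mass = 66.80 × 530.10 = 35410 g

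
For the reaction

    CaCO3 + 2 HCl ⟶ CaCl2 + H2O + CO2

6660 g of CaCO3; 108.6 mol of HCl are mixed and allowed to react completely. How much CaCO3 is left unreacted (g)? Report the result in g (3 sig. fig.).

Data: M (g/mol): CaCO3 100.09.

n(CaCO3) = 6660 / 100.09 = 66.54 mol
n(HCl) = 108.6 mol
n/ν for CaCO3 = 66.54/1 = 66.54
n/ν for HCl = 108.6/2 = 54.30
Smallest n/ν is HCl → limiting reagent.
CaCO3 consumed = (1/2) × 108.6 = 54.30 mol
CaCO3 remaining = 66.54 − 54.30 = 12.24 mol
mass = 12.24 × 100.09 = 1225 g

1230 g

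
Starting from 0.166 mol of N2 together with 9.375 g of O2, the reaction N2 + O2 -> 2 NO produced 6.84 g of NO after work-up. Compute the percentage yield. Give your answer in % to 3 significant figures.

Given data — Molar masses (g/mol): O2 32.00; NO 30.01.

n(N2) = 0.1660 mol
n(O2) = 9.375 / 32.00 = 0.2930 mol
n/ν for N2 = 0.1660/1 = 0.1660
n/ν for O2 = 0.2930/1 = 0.2930
Smallest n/ν is N2 → limiting reagent.
theoretical n(NO) = (2/1) × 0.1660 = 0.3320 mol → 9.963 g
% yield = 6.84 / 9.963 × 100 = 68.65 %

68.7 %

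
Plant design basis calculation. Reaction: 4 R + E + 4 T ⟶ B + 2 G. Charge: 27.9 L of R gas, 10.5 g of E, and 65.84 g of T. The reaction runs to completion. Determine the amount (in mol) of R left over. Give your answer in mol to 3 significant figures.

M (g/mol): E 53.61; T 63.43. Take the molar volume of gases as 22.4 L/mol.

n(R) = 27.90 / 22.4 = 1.246 mol
n(E) = 10.50 / 53.61 = 0.1959 mol
n(T) = 65.84 / 63.43 = 1.038 mol
n/ν for R = 1.246/4 = 0.3115
n/ν for E = 0.1959/1 = 0.1959
n/ν for T = 1.038/4 = 0.2595
Smallest n/ν is E → limiting reagent.
R consumed = (4/1) × 0.1959 = 0.7836 mol
R remaining = 1.246 − 0.7836 = 0.4624 mol

0.462 mol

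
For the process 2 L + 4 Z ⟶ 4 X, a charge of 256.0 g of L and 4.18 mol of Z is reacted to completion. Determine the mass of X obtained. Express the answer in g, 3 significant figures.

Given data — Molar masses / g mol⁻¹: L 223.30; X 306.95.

n(L) = 256.0 / 223.30 = 1.146 mol
n(Z) = 4.180 mol
n/ν → L: 0.5730, Z: 1.045; L is limiting.
n(X) = (4/2) × 1.146 = 2.292 mol
mass = 2.292 × 306.95 = 703.5 g

704 g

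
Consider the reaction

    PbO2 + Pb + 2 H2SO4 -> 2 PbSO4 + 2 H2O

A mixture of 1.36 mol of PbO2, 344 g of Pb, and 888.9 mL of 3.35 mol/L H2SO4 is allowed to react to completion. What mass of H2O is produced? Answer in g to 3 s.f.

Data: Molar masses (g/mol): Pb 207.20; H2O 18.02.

n(PbO2) = 1.360 mol
n(Pb) = 344.0 / 207.20 = 1.660 mol
n(H2SO4) = 3.35 × 888.9/1000 = 2.978 mol
n/ν for PbO2 = 1.360/1 = 1.360
n/ν for Pb = 1.660/1 = 1.660
n/ν for H2SO4 = 2.978/2 = 1.489
Smallest n/ν is PbO2 → limiting reagent.
n(H2O) = (2/1) × 1.360 = 2.720 mol
mass = 2.720 × 18.02 = 49.01 g

49.0 g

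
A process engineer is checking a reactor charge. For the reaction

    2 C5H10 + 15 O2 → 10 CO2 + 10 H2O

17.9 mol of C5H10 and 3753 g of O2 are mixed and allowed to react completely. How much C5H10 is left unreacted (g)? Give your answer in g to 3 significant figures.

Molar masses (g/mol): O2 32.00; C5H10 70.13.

n(C5H10) = 17.90 mol
n(O2) = 3753 / 32.00 = 117.3 mol
n/ν for C5H10 = 17.90/2 = 8.950
n/ν for O2 = 117.3/15 = 7.820
Smallest n/ν is O2 → limiting reagent.
C5H10 consumed = (2/15) × 117.3 = 15.64 mol
C5H10 remaining = 17.90 − 15.64 = 2.260 mol
mass = 2.260 × 70.13 = 158.5 g

159 g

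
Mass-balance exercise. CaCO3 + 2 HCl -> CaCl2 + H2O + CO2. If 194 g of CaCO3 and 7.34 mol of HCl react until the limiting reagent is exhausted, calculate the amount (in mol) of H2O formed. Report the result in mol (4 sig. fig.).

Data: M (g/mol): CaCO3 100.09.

1.938 mol

n(CaCO3) = 194.0 / 100.09 = 1.938 mol
n(HCl) = 7.340 mol
n/ν → CaCO3: 1.938, HCl: 3.670; CaCO3 is limiting.
n(H2O) = (1/1) × 1.938 = 1.938 mol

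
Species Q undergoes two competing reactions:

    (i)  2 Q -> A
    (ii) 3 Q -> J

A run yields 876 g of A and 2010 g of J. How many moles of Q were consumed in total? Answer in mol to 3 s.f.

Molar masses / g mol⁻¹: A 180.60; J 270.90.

n(A) = 876 / 180.60 = 4.850 mol
n(J) = 2010 / 270.90 = 7.420 mol
n(Q) via (i) = (2/1)×4.850 = 9.700 mol
n(Q) via (ii) = (3/1)×7.420 = 22.26 mol
total n(Q) = 9.700 + 22.26 = 31.96 mol

32.0 mol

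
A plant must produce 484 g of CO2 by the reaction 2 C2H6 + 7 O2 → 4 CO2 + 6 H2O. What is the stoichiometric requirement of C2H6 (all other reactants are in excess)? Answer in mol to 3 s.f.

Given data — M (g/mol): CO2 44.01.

5.50 mol

n(CO2) = 484 / 44.01 = 11.00 mol
n(C2H6) = (2/4) × 11.00 = 5.500 mol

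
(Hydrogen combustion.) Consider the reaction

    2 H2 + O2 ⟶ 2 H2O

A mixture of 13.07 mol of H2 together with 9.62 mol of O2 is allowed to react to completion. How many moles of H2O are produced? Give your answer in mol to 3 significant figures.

n(H2) = 13.07 mol
n(O2) = 9.620 mol
n/ν for H2 = 13.07/2 = 6.535
n/ν for O2 = 9.620/1 = 9.620
Smallest n/ν is H2 → limiting reagent.
n(H2O) = (2/2) × 13.07 = 13.07 mol

13.1 mol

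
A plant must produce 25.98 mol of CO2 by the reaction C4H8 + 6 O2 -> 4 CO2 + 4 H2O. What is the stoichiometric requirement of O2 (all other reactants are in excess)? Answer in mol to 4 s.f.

n(CO2) = 25.98 mol
n(O2) = (6/4) × 25.98 = 38.97 mol

38.97 mol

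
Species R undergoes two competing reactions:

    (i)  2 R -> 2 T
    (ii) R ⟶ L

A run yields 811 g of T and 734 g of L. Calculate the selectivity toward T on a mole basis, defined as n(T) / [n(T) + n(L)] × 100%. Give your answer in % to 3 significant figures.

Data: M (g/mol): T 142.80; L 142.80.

n(T) = 811 / 142.80 = 5.679 mol
n(L) = 734 / 142.80 = 5.140 mol
selectivity = 5.679/(5.679+5.140) × 100 = 52.49 %

52.5 %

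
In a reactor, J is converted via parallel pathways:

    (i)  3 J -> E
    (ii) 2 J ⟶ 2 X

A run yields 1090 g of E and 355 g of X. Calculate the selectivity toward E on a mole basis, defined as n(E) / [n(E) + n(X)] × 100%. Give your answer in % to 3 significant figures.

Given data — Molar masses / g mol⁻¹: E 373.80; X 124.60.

50.6 %

n(E) = 1090 / 373.80 = 2.916 mol
n(X) = 355 / 124.60 = 2.849 mol
selectivity = 2.916/(2.916+2.849) × 100 = 50.58 %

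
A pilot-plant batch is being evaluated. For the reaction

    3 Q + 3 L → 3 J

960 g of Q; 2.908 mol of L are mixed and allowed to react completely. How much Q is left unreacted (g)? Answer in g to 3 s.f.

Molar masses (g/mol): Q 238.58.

266 g

n(Q) = 960.0 / 238.58 = 4.024 mol
n(L) = 2.908 mol
n/ν for Q = 4.024/3 = 1.341
n/ν for L = 2.908/3 = 0.9693
Smallest n/ν is L → limiting reagent.
Q consumed = (3/3) × 2.908 = 2.908 mol
Q remaining = 4.024 − 2.908 = 1.116 mol
mass = 1.116 × 238.58 = 266.3 g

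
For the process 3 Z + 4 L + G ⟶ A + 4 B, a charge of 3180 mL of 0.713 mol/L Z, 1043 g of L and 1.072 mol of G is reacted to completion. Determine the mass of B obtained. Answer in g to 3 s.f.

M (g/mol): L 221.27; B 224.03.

n(Z) = 0.713 × 3180/1000 = 2.267 mol
n(L) = 1043 / 221.27 = 4.714 mol
n(G) = 1.072 mol
n/ν for Z = 2.267/3 = 0.7557
n/ν for L = 4.714/4 = 1.179
n/ν for G = 1.072/1 = 1.072
Smallest n/ν is Z → limiting reagent.
n(B) = (4/3) × 2.267 = 3.023 mol
mass = 3.023 × 224.03 = 677.2 g

677 g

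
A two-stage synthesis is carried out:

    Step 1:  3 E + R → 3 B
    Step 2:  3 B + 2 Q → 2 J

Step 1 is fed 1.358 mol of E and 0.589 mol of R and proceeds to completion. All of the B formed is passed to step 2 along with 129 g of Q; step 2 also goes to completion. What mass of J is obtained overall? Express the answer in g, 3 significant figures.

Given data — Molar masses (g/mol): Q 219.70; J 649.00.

381 g

Step 1:
n(E) = 1.358 mol
n(R) = 0.5890 mol
n/ν for E = 1.358/3 = 0.4527
n/ν for R = 0.5890/1 = 0.5890
Smallest n/ν is E → limiting reagent.
n(B) produced = (3/3) × 1.358 = 1.358 mol
Step 2:
n(B) available = 1.358 mol
n(Q) = 129.0 / 219.70 = 0.5872 mol
n/ν for B = 1.358/3 = 0.4527
n/ν for Q = 0.5872/2 = 0.2936
Smallest n/ν is Q → limiting reagent.
n(J) = (2/2) × 0.5872 = 0.5872 mol
mass = 0.5872 × 649.00 = 381.1 g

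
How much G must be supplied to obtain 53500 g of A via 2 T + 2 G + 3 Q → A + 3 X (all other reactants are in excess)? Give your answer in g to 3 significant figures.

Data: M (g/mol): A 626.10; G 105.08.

n(A) = 53500 / 626.10 = 85.45 mol
n(G) = (2/1) × 85.45 = 170.9 mol
mass = 170.9 × 105.08 = 17960 g

18000 g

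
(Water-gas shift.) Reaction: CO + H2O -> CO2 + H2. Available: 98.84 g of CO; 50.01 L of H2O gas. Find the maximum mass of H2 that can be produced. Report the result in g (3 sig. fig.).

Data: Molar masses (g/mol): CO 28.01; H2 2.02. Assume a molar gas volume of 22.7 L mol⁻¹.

4.45 g

n(CO) = 98.84 / 28.01 = 3.529 mol
n(H2O) = 50.01 / 22.7 = 2.203 mol
n/ν → CO: 3.529, H2O: 2.203; H2O is limiting.
n(H2) = (1/1) × 2.203 = 2.203 mol
mass = 2.203 × 2.02 = 4.450 g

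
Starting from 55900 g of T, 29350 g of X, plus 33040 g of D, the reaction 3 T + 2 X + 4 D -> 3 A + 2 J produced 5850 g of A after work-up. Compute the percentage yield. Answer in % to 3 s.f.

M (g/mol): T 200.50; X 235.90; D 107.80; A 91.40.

n(T) = 55900 / 200.50 = 278.8 mol
n(X) = 29350 / 235.90 = 124.4 mol
n(D) = 33040 / 107.80 = 306.5 mol
n/ν for T = 278.8/3 = 92.93
n/ν for X = 124.4/2 = 62.20
n/ν for D = 306.5/4 = 76.63
Smallest n/ν is X → limiting reagent.
theoretical n(A) = (3/2) × 124.4 = 186.6 mol → 17060 g
% yield = 5850 / 17060 × 100 = 34.29 %

34.3 %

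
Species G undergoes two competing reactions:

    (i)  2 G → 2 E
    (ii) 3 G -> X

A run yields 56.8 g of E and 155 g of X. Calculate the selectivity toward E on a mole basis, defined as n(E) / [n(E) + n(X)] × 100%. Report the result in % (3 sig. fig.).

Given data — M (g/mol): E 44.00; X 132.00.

n(E) = 56.8 / 44.00 = 1.291 mol
n(X) = 155 / 132.00 = 1.174 mol
selectivity = 1.291/(1.291+1.174) × 100 = 52.37 %

52.4 %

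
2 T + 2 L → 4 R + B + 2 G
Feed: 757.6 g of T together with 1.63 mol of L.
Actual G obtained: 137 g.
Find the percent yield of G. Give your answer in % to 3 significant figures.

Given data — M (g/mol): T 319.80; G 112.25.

n(T) = 757.6 / 319.80 = 2.369 mol
n(L) = 1.630 mol
n/ν for T = 2.369/2 = 1.185
n/ν for L = 1.630/2 = 0.8150
Smallest n/ν is L → limiting reagent.
theoretical n(G) = (2/2) × 1.630 = 1.630 mol → 183.0 g
% yield = 137 / 183.0 × 100 = 74.86 %

74.9 %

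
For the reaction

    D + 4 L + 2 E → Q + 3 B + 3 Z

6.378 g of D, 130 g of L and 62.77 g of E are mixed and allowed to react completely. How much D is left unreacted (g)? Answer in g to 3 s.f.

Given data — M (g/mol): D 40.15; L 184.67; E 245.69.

n(D) = 6.378 / 40.15 = 0.1589 mol
n(L) = 130.0 / 184.67 = 0.7040 mol
n(E) = 62.77 / 245.69 = 0.2555 mol
n/ν → D: 0.1589, L: 0.1760, E: 0.1278; E is limiting.
D consumed = (1/2) × 0.2555 = 0.1278 mol
D remaining = 0.1589 − 0.1278 = 0.03110 mol
mass = 0.03110 × 40.15 = 1.249 g

1.25 g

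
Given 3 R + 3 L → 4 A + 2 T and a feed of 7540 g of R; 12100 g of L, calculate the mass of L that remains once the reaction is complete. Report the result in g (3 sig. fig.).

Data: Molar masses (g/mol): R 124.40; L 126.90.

n(R) = 7540 / 124.40 = 60.61 mol
n(L) = 12100 / 126.90 = 95.35 mol
n/ν → R: 20.20, L: 31.78; R is limiting.
L consumed = (3/3) × 60.61 = 60.61 mol
L remaining = 95.35 − 60.61 = 34.74 mol
mass = 34.74 × 126.90 = 4409 g

4410 g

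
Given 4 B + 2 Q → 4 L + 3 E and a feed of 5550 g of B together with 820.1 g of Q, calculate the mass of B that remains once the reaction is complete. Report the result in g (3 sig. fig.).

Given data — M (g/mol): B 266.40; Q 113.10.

n(B) = 5550 / 266.40 = 20.83 mol
n(Q) = 820.1 / 113.10 = 7.251 mol
n/ν → B: 5.208, Q: 3.626; Q is limiting.
B consumed = (4/2) × 7.251 = 14.50 mol
B remaining = 20.83 − 14.50 = 6.330 mol
mass = 6.330 × 266.40 = 1686 g

1690 g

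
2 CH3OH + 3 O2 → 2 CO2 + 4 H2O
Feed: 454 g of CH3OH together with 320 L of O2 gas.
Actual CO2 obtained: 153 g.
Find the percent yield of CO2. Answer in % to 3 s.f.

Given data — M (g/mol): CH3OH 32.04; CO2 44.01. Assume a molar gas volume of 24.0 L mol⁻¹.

n(CH3OH) = 454.0 / 32.04 = 14.17 mol
n(O2) = 320.0 / 24.0 = 13.33 mol
n/ν → CH3OH: 7.085, O2: 4.443; O2 is limiting.
theoretical n(CO2) = (2/3) × 13.33 = 8.887 mol → 391.1 g
% yield = 153 / 391.1 × 100 = 39.12 %

39.1 %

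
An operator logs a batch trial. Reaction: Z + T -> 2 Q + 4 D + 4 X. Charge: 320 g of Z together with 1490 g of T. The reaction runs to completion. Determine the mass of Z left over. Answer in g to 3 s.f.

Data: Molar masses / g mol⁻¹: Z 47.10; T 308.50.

n(Z) = 320.0 / 47.10 = 6.794 mol
n(T) = 1490 / 308.50 = 4.830 mol
n/ν for Z = 6.794/1 = 6.794
n/ν for T = 4.830/1 = 4.830
Smallest n/ν is T → limiting reagent.
Z consumed = (1/1) × 4.830 = 4.830 mol
Z remaining = 6.794 − 4.830 = 1.964 mol
mass = 1.964 × 47.10 = 92.50 g

92.5 g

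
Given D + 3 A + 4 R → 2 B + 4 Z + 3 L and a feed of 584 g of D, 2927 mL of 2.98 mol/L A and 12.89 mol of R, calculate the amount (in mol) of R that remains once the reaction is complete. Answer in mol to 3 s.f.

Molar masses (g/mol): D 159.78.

1.26 mol

n(D) = 584.0 / 159.78 = 3.655 mol
n(A) = 2.98 × 2927/1000 = 8.722 mol
n(R) = 12.89 mol
n/ν for D = 3.655/1 = 3.655
n/ν for A = 8.722/3 = 2.907
n/ν for R = 12.89/4 = 3.223
Smallest n/ν is A → limiting reagent.
R consumed = (4/3) × 8.722 = 11.63 mol
R remaining = 12.89 − 11.63 = 1.260 mol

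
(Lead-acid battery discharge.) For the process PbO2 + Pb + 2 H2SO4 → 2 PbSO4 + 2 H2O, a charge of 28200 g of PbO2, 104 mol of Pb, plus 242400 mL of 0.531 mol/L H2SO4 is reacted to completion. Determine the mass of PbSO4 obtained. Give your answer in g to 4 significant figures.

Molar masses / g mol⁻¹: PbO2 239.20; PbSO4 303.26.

n(PbO2) = 28200 / 239.20 = 117.9 mol
n(Pb) = 104.0 mol
n(H2SO4) = 0.531 × 242400/1000 = 128.7 mol
n/ν → PbO2: 117.9, Pb: 104.0, H2SO4: 64.35; H2SO4 is limiting.
n(PbSO4) = (2/2) × 128.7 = 128.7 mol
mass = 128.7 × 303.26 = 39030 g

39030 g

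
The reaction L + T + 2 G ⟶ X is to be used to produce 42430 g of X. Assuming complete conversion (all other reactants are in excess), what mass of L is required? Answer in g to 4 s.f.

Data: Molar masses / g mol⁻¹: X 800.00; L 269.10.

14270 g

n(X) = 42430 / 800.00 = 53.04 mol
n(L) = (1/1) × 53.04 = 53.04 mol
mass = 53.04 × 269.10 = 14270 g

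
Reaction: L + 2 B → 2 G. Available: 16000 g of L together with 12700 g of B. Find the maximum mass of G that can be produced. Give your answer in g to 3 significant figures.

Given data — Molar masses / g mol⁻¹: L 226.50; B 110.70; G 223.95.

n(L) = 16000 / 226.50 = 70.64 mol
n(B) = 12700 / 110.70 = 114.7 mol
n/ν for L = 70.64/1 = 70.64
n/ν for B = 114.7/2 = 57.35
Smallest n/ν is B → limiting reagent.
n(G) = (2/2) × 114.7 = 114.7 mol
mass = 114.7 × 223.95 = 25690 g

25700 g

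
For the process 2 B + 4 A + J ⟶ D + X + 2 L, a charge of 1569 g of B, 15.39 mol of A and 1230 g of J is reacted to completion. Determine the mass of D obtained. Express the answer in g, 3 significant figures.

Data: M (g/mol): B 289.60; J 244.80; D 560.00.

1520 g

n(B) = 1569 / 289.60 = 5.418 mol
n(A) = 15.39 mol
n(J) = 1230 / 244.80 = 5.025 mol
n/ν for B = 5.418/2 = 2.709
n/ν for A = 15.39/4 = 3.848
n/ν for J = 5.025/1 = 5.025
Smallest n/ν is B → limiting reagent.
n(D) = (1/2) × 5.418 = 2.709 mol
mass = 2.709 × 560.00 = 1517 g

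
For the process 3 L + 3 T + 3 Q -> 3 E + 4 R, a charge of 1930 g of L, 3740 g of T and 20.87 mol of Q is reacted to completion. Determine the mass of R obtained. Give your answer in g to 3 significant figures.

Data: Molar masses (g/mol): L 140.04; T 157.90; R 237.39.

4360 g

n(L) = 1930 / 140.04 = 13.78 mol
n(T) = 3740 / 157.90 = 23.69 mol
n(Q) = 20.87 mol
n/ν for L = 13.78/3 = 4.593
n/ν for T = 23.69/3 = 7.897
n/ν for Q = 20.87/3 = 6.957
Smallest n/ν is L → limiting reagent.
n(R) = (4/3) × 13.78 = 18.37 mol
mass = 18.37 × 237.39 = 4361 g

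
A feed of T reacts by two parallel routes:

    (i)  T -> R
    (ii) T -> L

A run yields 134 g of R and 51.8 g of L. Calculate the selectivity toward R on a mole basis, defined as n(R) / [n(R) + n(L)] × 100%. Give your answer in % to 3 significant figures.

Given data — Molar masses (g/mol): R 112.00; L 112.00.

72.1 %

n(R) = 134 / 112.00 = 1.196 mol
n(L) = 51.8 / 112.00 = 0.4625 mol
selectivity = 1.196/(1.196+0.4625) × 100 = 72.11 %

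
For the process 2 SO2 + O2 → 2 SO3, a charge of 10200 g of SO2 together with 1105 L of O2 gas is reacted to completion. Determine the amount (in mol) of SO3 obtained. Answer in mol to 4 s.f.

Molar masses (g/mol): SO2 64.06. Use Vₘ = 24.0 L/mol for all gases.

n(SO2) = 10200 / 64.06 = 159.2 mol
n(O2) = 1105 / 24.0 = 46.04 mol
n/ν for SO2 = 159.2/2 = 79.60
n/ν for O2 = 46.04/1 = 46.04
Smallest n/ν is O2 → limiting reagent.
n(SO3) = (2/1) × 46.04 = 92.08 mol

92.08 mol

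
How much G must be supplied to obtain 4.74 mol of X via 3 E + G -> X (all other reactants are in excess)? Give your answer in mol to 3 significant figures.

n(X) = 4.740 mol
n(G) = (1/1) × 4.740 = 4.740 mol

4.74 mol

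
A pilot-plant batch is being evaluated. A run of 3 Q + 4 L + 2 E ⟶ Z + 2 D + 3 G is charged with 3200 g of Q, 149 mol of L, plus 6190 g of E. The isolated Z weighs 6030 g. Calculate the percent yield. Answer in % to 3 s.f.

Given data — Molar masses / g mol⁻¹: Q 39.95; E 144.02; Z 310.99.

n(Q) = 3200 / 39.95 = 80.10 mol
n(L) = 149.0 mol
n(E) = 6190 / 144.02 = 42.98 mol
n/ν → Q: 26.70, L: 37.25, E: 21.49; E is limiting.
theoretical n(Z) = (1/2) × 42.98 = 21.49 mol → 6683 g
% yield = 6030 / 6683 × 100 = 90.23 %

90.2 %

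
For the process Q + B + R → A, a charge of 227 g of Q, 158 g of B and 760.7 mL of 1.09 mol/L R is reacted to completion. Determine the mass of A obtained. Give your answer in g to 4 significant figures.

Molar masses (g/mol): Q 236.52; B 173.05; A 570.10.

n(Q) = 227.0 / 236.52 = 0.9597 mol
n(B) = 158.0 / 173.05 = 0.9130 mol
n(R) = 1.09 × 760.7/1000 = 0.8292 mol
n/ν for Q = 0.9597/1 = 0.9597
n/ν for B = 0.9130/1 = 0.9130
n/ν for R = 0.8292/1 = 0.8292
Smallest n/ν is R → limiting reagent.
n(A) = (1/1) × 0.8292 = 0.8292 mol
mass = 0.8292 × 570.10 = 472.7 g

472.7 g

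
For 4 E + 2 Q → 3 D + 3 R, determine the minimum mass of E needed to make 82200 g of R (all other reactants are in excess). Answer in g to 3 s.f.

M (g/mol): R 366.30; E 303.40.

n(R) = 82200 / 366.30 = 224.4 mol
n(E) = (4/3) × 224.4 = 299.2 mol
mass = 299.2 × 303.40 = 90780 g

90800 g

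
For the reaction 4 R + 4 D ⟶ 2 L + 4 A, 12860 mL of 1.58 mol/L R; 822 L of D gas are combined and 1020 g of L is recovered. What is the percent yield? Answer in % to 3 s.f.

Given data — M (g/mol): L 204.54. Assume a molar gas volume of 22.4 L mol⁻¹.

n(R) = 1.58 × 12860/1000 = 20.32 mol
n(D) = 822.0 / 22.4 = 36.70 mol
n/ν for R = 20.32/4 = 5.080
n/ν for D = 36.70/4 = 9.175
Smallest n/ν is R → limiting reagent.
theoretical n(L) = (2/4) × 20.32 = 10.16 mol → 2078 g
% yield = 1020 / 2078 × 100 = 49.09 %

49.1 %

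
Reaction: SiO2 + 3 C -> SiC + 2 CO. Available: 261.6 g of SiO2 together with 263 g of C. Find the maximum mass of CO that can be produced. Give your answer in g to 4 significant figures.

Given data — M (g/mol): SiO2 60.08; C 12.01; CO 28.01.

n(SiO2) = 261.6 / 60.08 = 4.354 mol
n(C) = 263.0 / 12.01 = 21.90 mol
n/ν for SiO2 = 4.354/1 = 4.354
n/ν for C = 21.90/3 = 7.300
Smallest n/ν is SiO2 → limiting reagent.
n(CO) = (2/1) × 4.354 = 8.708 mol
mass = 8.708 × 28.01 = 243.9 g

243.9 g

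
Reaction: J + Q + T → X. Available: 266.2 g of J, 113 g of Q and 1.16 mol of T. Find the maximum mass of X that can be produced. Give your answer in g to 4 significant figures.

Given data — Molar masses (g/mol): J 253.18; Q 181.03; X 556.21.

347.2 g

n(J) = 266.2 / 253.18 = 1.051 mol
n(Q) = 113.0 / 181.03 = 0.6242 mol
n(T) = 1.160 mol
n/ν for J = 1.051/1 = 1.051
n/ν for Q = 0.6242/1 = 0.6242
n/ν for T = 1.160/1 = 1.160
Smallest n/ν is Q → limiting reagent.
n(X) = (1/1) × 0.6242 = 0.6242 mol
mass = 0.6242 × 556.21 = 347.2 g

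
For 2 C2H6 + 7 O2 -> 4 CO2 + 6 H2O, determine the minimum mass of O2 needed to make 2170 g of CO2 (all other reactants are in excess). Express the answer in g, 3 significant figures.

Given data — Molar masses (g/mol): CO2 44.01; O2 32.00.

n(CO2) = 2170 / 44.01 = 49.31 mol
n(O2) = (7/4) × 49.31 = 86.29 mol
mass = 86.29 × 32.00 = 2761 g

2760 g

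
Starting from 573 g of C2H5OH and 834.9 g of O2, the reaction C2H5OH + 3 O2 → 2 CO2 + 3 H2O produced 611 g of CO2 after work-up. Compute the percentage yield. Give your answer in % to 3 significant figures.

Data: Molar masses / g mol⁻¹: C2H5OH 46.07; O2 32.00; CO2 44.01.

n(C2H5OH) = 573.0 / 46.07 = 12.44 mol
n(O2) = 834.9 / 32.00 = 26.09 mol
n/ν → C2H5OH: 12.44, O2: 8.697; O2 is limiting.
theoretical n(CO2) = (2/3) × 26.09 = 17.39 mol → 765.3 g
% yield = 611 / 765.3 × 100 = 79.84 %

79.8 %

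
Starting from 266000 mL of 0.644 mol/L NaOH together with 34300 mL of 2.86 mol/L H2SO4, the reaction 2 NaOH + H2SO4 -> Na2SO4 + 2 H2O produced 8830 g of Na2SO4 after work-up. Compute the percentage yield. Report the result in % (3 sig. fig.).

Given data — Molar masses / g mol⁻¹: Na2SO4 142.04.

72.6 %

n(NaOH) = 0.644 × 266000/1000 = 171.3 mol
n(H2SO4) = 2.86 × 34300/1000 = 98.10 mol
n/ν for NaOH = 171.3/2 = 85.65
n/ν for H2SO4 = 98.10/1 = 98.10
Smallest n/ν is NaOH → limiting reagent.
theoretical n(Na2SO4) = (1/2) × 171.3 = 85.65 mol → 12170 g
% yield = 8830 / 12170 × 100 = 72.56 %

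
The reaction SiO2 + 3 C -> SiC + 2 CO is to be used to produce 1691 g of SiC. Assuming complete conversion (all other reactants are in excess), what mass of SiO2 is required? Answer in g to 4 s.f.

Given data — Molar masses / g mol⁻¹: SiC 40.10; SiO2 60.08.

n(SiC) = 1691 / 40.10 = 42.17 mol
n(SiO2) = (1/1) × 42.17 = 42.17 mol
mass = 42.17 × 60.08 = 2534 g

2534 g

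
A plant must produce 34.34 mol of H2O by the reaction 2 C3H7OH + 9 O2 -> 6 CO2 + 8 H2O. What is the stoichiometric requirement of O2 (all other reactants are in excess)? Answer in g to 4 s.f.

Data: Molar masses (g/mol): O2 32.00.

n(H2O) = 34.34 mol
n(O2) = (9/8) × 34.34 = 38.63 mol
mass = 38.63 × 32.00 = 1236 g

1236 g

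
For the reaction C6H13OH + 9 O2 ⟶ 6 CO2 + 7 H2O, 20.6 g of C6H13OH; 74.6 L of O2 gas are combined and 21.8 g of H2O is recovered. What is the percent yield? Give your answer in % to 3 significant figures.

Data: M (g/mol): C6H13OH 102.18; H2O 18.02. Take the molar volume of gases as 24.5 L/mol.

n(C6H13OH) = 20.60 / 102.18 = 0.2016 mol
n(O2) = 74.60 / 24.5 = 3.045 mol
n/ν → C6H13OH: 0.2016, O2: 0.3383; C6H13OH is limiting.
theoretical n(H2O) = (7/1) × 0.2016 = 1.411 mol → 25.43 g
% yield = 21.8 / 25.43 × 100 = 85.73 %

85.7 %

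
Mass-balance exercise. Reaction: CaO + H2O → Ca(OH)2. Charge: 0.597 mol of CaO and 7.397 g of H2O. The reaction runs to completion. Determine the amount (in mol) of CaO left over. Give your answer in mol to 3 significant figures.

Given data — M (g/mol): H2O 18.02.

0.187 mol

n(CaO) = 0.5970 mol
n(H2O) = 7.397 / 18.02 = 0.4105 mol
n/ν for CaO = 0.5970/1 = 0.5970
n/ν for H2O = 0.4105/1 = 0.4105
Smallest n/ν is H2O → limiting reagent.
CaO consumed = (1/1) × 0.4105 = 0.4105 mol
CaO remaining = 0.5970 − 0.4105 = 0.1865 mol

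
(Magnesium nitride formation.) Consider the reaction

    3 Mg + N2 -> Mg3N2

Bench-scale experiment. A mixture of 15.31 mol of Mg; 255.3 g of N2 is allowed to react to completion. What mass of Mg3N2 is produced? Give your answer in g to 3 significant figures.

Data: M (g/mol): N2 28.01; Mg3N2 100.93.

n(Mg) = 15.31 mol
n(N2) = 255.3 / 28.01 = 9.115 mol
n/ν for Mg = 15.31/3 = 5.103
n/ν for N2 = 9.115/1 = 9.115
Smallest n/ν is Mg → limiting reagent.
n(Mg3N2) = (1/3) × 15.31 = 5.103 mol
mass = 5.103 × 100.93 = 515.0 g

515 g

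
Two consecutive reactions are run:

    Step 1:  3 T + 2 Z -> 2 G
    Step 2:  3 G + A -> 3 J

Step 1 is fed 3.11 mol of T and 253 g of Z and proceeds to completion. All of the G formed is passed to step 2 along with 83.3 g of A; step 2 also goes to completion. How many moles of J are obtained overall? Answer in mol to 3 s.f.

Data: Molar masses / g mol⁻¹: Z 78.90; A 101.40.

Step 1:
n(T) = 3.110 mol
n(Z) = 253.0 / 78.90 = 3.207 mol
n/ν for T = 3.110/3 = 1.037
n/ν for Z = 3.207/2 = 1.604
Smallest n/ν is T → limiting reagent.
n(G) produced = (2/3) × 3.110 = 2.073 mol
Step 2:
n(G) available = 2.073 mol
n(A) = 83.30 / 101.40 = 0.8215 mol
n/ν for G = 2.073/3 = 0.6910
n/ν for A = 0.8215/1 = 0.8215
Smallest n/ν is G → limiting reagent.
n(J) = (3/3) × 2.073 = 2.073 mol

2.07 mol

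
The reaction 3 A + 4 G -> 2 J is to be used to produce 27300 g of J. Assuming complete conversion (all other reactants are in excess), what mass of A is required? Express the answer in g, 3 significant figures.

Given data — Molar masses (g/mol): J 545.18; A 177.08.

13300 g

n(J) = 27300 / 545.18 = 50.08 mol
n(A) = (3/2) × 50.08 = 75.12 mol
mass = 75.12 × 177.08 = 13300 g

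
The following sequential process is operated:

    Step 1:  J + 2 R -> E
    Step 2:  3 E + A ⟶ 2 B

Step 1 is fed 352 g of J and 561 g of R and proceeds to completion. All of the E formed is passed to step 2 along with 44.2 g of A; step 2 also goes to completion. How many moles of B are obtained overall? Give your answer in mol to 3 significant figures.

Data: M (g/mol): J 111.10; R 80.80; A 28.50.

Step 1:
n(J) = 352.0 / 111.10 = 3.168 mol
n(R) = 561.0 / 80.80 = 6.943 mol
n/ν for J = 3.168/1 = 3.168
n/ν for R = 6.943/2 = 3.472
Smallest n/ν is J → limiting reagent.
n(E) produced = (1/1) × 3.168 = 3.168 mol
Step 2:
n(E) available = 3.168 mol
n(A) = 44.20 / 28.50 = 1.551 mol
n/ν for E = 3.168/3 = 1.056
n/ν for A = 1.551/1 = 1.551
Smallest n/ν is E → limiting reagent.
n(B) = (2/3) × 3.168 = 2.112 mol

2.11 mol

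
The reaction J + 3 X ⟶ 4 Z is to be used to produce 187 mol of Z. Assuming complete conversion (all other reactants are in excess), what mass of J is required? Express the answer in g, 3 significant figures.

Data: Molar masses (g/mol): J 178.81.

n(Z) = 187.0 mol
n(J) = (1/4) × 187.0 = 46.75 mol
mass = 46.75 × 178.81 = 8359 g

8360 g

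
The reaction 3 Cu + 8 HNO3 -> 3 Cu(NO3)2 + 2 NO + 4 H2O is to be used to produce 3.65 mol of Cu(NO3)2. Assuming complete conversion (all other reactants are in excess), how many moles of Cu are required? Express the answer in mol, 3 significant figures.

n(Cu(NO3)2) = 3.650 mol
n(Cu) = (3/3) × 3.650 = 3.650 mol

3.65 mol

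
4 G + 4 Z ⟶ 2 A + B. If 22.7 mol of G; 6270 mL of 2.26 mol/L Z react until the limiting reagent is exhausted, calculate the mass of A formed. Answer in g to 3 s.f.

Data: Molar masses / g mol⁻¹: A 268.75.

1900 g

n(G) = 22.70 mol
n(Z) = 2.26 × 6270/1000 = 14.17 mol
n/ν → G: 5.675, Z: 3.543; Z is limiting.
n(A) = (2/4) × 14.17 = 7.085 mol
mass = 7.085 × 268.75 = 1904 g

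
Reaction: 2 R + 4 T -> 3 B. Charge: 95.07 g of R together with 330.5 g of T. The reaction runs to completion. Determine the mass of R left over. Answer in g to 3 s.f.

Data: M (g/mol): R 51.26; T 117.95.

n(R) = 95.07 / 51.26 = 1.855 mol
n(T) = 330.5 / 117.95 = 2.802 mol
n/ν for R = 1.855/2 = 0.9275
n/ν for T = 2.802/4 = 0.7005
Smallest n/ν is T → limiting reagent.
R consumed = (2/4) × 2.802 = 1.401 mol
R remaining = 1.855 − 1.401 = 0.4540 mol
mass = 0.4540 × 51.26 = 23.27 g

23.3 g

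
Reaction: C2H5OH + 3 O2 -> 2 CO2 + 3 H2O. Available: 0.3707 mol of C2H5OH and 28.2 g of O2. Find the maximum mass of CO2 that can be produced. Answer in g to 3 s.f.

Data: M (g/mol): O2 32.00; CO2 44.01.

n(C2H5OH) = 0.3707 mol
n(O2) = 28.20 / 32.00 = 0.8813 mol
n/ν for C2H5OH = 0.3707/1 = 0.3707
n/ν for O2 = 0.8813/3 = 0.2938
Smallest n/ν is O2 → limiting reagent.
n(CO2) = (2/3) × 0.8813 = 0.5875 mol
mass = 0.5875 × 44.01 = 25.86 g

25.9 g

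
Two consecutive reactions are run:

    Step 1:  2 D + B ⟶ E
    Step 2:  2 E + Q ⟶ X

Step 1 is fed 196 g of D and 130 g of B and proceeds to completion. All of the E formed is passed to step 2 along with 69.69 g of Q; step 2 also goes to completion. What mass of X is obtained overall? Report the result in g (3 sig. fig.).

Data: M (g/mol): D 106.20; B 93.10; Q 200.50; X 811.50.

282 g

Step 1:
n(D) = 196.0 / 106.20 = 1.846 mol
n(B) = 130.0 / 93.10 = 1.396 mol
n/ν for D = 1.846/2 = 0.9230
n/ν for B = 1.396/1 = 1.396
Smallest n/ν is D → limiting reagent.
n(E) produced = (1/2) × 1.846 = 0.9230 mol
Step 2:
n(E) available = 0.9230 mol
n(Q) = 69.69 / 200.50 = 0.3476 mol
n/ν for E = 0.9230/2 = 0.4615
n/ν for Q = 0.3476/1 = 0.3476
Smallest n/ν is Q → limiting reagent.
n(X) = (1/1) × 0.3476 = 0.3476 mol
mass = 0.3476 × 811.50 = 282.1 g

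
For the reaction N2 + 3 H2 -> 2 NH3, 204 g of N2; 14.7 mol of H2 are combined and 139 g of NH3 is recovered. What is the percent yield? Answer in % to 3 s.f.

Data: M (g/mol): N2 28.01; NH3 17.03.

83.3 %

n(N2) = 204.0 / 28.01 = 7.283 mol
n(H2) = 14.70 mol
n/ν for N2 = 7.283/1 = 7.283
n/ν for H2 = 14.70/3 = 4.900
Smallest n/ν is H2 → limiting reagent.
theoretical n(NH3) = (2/3) × 14.70 = 9.800 mol → 166.9 g
% yield = 139 / 166.9 × 100 = 83.28 %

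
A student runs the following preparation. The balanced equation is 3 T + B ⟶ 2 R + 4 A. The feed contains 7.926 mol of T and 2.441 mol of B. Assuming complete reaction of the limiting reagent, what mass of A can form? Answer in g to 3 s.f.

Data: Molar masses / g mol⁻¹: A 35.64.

n(T) = 7.926 mol
n(B) = 2.441 mol
n/ν for T = 7.926/3 = 2.642
n/ν for B = 2.441/1 = 2.441
Smallest n/ν is B → limiting reagent.
n(A) = (4/1) × 2.441 = 9.764 mol
mass = 9.764 × 35.64 = 348.0 g

348 g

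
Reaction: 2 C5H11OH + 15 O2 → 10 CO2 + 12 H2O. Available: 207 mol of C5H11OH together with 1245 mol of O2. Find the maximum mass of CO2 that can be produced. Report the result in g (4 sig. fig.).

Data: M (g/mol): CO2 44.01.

36530 g

n(C5H11OH) = 207.0 mol
n(O2) = 1245 mol
n/ν → C5H11OH: 103.5, O2: 83.00; O2 is limiting.
n(CO2) = (10/15) × 1245 = 830.0 mol
mass = 830.0 × 44.01 = 36530 g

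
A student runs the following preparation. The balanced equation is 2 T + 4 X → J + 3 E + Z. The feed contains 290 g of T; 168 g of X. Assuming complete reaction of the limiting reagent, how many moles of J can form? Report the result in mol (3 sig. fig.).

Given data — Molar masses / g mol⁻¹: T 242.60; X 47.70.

n(T) = 290.0 / 242.60 = 1.195 mol
n(X) = 168.0 / 47.70 = 3.522 mol
n/ν for T = 1.195/2 = 0.5975
n/ν for X = 3.522/4 = 0.8805
Smallest n/ν is T → limiting reagent.
n(J) = (1/2) × 1.195 = 0.5975 mol

0.598 mol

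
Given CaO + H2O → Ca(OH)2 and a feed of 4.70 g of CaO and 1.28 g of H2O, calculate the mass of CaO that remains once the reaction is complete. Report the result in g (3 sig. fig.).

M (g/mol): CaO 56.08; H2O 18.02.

0.717 g

n(CaO) = 4.700 / 56.08 = 0.08381 mol
n(H2O) = 1.280 / 18.02 = 0.07103 mol
n/ν → CaO: 0.08381, H2O: 0.07103; H2O is limiting.
CaO consumed = (1/1) × 0.07103 = 0.07103 mol
CaO remaining = 0.08381 − 0.07103 = 0.01278 mol
mass = 0.01278 × 56.08 = 0.7167 g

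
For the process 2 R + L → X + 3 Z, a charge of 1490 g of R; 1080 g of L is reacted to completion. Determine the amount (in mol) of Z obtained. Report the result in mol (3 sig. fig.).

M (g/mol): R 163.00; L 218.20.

n(R) = 1490 / 163.00 = 9.141 mol
n(L) = 1080 / 218.20 = 4.950 mol
n/ν for R = 9.141/2 = 4.571
n/ν for L = 4.950/1 = 4.950
Smallest n/ν is R → limiting reagent.
n(Z) = (3/2) × 9.141 = 13.71 mol

13.7 mol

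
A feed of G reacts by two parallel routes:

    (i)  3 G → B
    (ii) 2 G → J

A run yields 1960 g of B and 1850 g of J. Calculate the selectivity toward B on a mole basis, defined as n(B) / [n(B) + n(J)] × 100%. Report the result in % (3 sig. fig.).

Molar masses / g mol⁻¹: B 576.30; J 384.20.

n(B) = 1960 / 576.30 = 3.401 mol
n(J) = 1850 / 384.20 = 4.815 mol
selectivity = 3.401/(3.401+4.815) × 100 = 41.39 %

41.4 %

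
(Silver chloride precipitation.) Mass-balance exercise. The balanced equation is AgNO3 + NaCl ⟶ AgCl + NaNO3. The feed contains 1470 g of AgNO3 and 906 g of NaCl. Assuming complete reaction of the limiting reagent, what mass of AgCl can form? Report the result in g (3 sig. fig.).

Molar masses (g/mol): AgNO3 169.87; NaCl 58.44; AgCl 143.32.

n(AgNO3) = 1470 / 169.87 = 8.654 mol
n(NaCl) = 906.0 / 58.44 = 15.50 mol
n/ν → AgNO3: 8.654, NaCl: 15.50; AgNO3 is limiting.
n(AgCl) = (1/1) × 8.654 = 8.654 mol
mass = 8.654 × 143.32 = 1240 g

1240 g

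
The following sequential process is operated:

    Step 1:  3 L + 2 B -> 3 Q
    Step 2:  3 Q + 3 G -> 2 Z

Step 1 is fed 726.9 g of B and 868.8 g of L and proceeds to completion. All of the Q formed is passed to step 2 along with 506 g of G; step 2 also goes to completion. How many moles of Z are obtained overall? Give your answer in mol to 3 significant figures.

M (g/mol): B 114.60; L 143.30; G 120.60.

2.80 mol

Step 1:
n(B) = 726.9 / 114.60 = 6.343 mol
n(L) = 868.8 / 143.30 = 6.063 mol
n/ν → B: 3.172, L: 2.021; L is limiting.
n(Q) produced = (3/3) × 6.063 = 6.063 mol
Step 2:
n(Q) available = 6.063 mol
n(G) = 506.0 / 120.60 = 4.196 mol
n/ν → Q: 2.021, G: 1.399; G is limiting.
n(Z) = (2/3) × 4.196 = 2.797 mol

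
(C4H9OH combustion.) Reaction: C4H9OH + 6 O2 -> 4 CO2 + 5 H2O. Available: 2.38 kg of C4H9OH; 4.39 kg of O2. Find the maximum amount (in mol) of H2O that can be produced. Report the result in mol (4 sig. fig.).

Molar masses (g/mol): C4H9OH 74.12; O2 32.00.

114.3 mol

n(C4H9OH) = 2.380×1000 / 74.12 = 32.11 mol
n(O2) = 4.390×1000 / 32.00 = 137.2 mol
n/ν for C4H9OH = 32.11/1 = 32.11
n/ν for O2 = 137.2/6 = 22.87
Smallest n/ν is O2 → limiting reagent.
n(H2O) = (5/6) × 137.2 = 114.3 mol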